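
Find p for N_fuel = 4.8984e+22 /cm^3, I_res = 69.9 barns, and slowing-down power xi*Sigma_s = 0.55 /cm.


p = exp(-N * I * 1e-24 / (xi*Sigma_s))
p = exp(-4.8984e+22 * 69.9 * 1e-24 / 0.55)
p = 0.0019785

0.0019785


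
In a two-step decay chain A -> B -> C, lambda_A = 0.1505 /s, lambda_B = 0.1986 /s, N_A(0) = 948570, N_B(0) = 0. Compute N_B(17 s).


N_B(t) = lambda_A * N_A0 / (lambda_B - lambda_A) * [exp(-lambda_A*t) - exp(-lambda_B*t)]
exp(-0.1505*17) = 0.07742078; exp(-0.1986*17) = 0.03417708
N_B = 0.1505 * 948570 / (0.1986 - 0.1505) * (0.07742078 - 0.03417708)
N_B = 128346

128346


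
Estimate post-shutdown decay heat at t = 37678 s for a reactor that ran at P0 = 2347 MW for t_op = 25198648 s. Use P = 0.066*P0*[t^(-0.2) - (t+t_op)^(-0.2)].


P/P0 = 0.066 * [t^(-0.2) - (t + t_op)^(-0.2)]
P/P0 = 0.066 * [37678^(-0.2) - (37678 + 25198648)^(-0.2)]
P/P0 = 0.066 * [0.1215577 - 0.03308223] = 0.005839381
P = 2347 * 0.005839381 = 13.705 MW

13.705


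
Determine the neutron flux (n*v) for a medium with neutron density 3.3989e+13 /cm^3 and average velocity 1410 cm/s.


phi = n * v
phi = 3.3989e+13 * 1410
phi = 4.7924e+16 /cm^2/s

4.7924e+16


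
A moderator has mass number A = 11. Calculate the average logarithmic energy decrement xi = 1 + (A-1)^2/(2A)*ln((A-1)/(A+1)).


xi = 1 + (A-1)^2/(2A) * ln((A-1)/(A+1))
xi = 1 + (11-1)^2/(2*11) * ln((11-1)/(11 +1))
xi = 0.17127

0.17127


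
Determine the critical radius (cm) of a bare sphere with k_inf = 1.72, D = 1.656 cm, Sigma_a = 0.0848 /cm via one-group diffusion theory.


L^2 = D / Sigma_a = 1.656 / 0.0848 = 19.52830 cm^2
B_m^2 = (k_inf - 1) / L^2 = (1.72 - 1) / 19.52830 = 0.03686957 /cm^2
For a bare sphere: B_g = pi/R, so R_c = pi / sqrt(B_m^2)
R_c = pi / sqrt(0.03686957) = 16.361 cm

16.361


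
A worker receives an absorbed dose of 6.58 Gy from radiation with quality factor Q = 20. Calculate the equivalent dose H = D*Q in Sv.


H = D * Q
H = 6.58 * 20
H = 131.60 Sv

131.60


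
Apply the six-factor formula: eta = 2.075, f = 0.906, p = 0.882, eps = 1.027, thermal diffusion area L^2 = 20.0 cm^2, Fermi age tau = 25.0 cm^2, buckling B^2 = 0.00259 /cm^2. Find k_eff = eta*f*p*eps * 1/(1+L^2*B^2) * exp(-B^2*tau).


k_inf = eta*f*p*eps = 2.075*0.906*0.882*1.027 = 1.702885
P_TNL = 1/(1 + L^2*B^2) = 1/(1 + 20.0*0.00259) = 0.9507511
P_FNL = exp(-B^2*tau) = exp(-0.00259*25.0) = 0.9373018
k_eff = k_inf * P_TNL * P_FNL = 1.702885 * 0.9507511 * 0.9373018
k_eff = 1.5175

1.5175


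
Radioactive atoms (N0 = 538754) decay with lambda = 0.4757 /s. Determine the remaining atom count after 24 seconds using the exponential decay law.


N = N0 * exp(-lambda * t)
N = 538754 * exp(-0.4757 * 24)
N = 5.9311

5.9311


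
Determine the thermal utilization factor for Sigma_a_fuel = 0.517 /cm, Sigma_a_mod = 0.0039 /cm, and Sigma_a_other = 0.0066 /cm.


f = Sigma_a_fuel / (Sigma_a_fuel + Sigma_a_mod + Sigma_a_other)
f = 0.517 / (0.517 + 0.0039 + 0.0066)
f = 0.98009

0.98009


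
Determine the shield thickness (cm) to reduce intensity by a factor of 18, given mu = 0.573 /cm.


x = ln(factor) / mu
x = ln(18) / 0.573
x = 5.0443 cm

5.0443


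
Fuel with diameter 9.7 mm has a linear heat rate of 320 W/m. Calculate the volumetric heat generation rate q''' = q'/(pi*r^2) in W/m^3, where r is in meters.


r = D / 2 / 1000 = 9.7 / 2 / 1000 = 0.00485 m
q''' = q' / (pi * r^2)
q''' = 320 / (pi * 0.00485^2)
q''' = 4.3303e+06 W/m^3

4.3303e+06


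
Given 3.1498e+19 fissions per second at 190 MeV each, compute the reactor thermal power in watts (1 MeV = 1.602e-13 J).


P = fission_rate * E_MeV * 1.602e-13
P = 3.1498e+19 * 190 * 1.602e-13
P = 9.5874e+08 W

9.5874e+08


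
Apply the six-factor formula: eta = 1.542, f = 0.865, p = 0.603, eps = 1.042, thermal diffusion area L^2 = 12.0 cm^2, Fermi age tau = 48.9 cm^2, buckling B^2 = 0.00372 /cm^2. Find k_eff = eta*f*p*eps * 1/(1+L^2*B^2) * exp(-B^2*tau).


k_inf = eta*f*p*eps = 1.542*0.865*0.603*1.042 = 0.8380801
P_TNL = 1/(1 + L^2*B^2) = 1/(1 + 12.0*0.00372) = 0.9572676
P_FNL = exp(-B^2*tau) = exp(-0.00372*48.9) = 0.8336780
k_eff = k_inf * P_TNL * P_FNL = 0.8380801 * 0.9572676 * 0.8336780
k_eff = 0.66883

0.66883


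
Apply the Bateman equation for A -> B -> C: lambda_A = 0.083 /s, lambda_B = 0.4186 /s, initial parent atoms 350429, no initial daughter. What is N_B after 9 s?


N_B(t) = lambda_A * N_A0 / (lambda_B - lambda_A) * [exp(-lambda_A*t) - exp(-lambda_B*t)]
exp(-0.083*9) = 0.4737858; exp(-0.4186*9) = 0.02311208
N_B = 0.083 * 350429 / (0.4186 - 0.083) * (0.4737858 - 0.02311208)
N_B = 39059

39059


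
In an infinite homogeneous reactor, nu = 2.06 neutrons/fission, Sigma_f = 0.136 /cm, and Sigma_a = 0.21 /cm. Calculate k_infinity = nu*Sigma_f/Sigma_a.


k_inf = nu * Sigma_f / Sigma_a
k_inf = 2.06 * 0.136 / 0.21
k_inf = 1.3341

1.3341


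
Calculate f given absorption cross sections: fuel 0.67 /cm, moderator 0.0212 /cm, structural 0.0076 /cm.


f = Sigma_a_fuel / (Sigma_a_fuel + Sigma_a_mod + Sigma_a_other)
f = 0.67 / (0.67 + 0.0212 + 0.0076)
f = 0.95879

0.95879


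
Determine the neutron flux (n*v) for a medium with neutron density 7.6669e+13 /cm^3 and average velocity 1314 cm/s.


phi = n * v
phi = 7.6669e+13 * 1314
phi = 1.0074e+17 /cm^2/s

1.0074e+17


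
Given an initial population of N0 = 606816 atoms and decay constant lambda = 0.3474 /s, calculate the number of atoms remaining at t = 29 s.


N = N0 * exp(-lambda * t)
N = 606816 * exp(-0.3474 * 29)
N = 25.569

25.569


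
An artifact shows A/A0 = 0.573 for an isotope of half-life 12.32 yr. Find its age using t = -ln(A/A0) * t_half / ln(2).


lambda = ln(2) / t_half = ln(2) / 12.32 = 0.05626195 /yr
t = -ln(A/A0) / lambda
t = -ln(0.573) / 0.05626195
t = 9.8978 yr

9.8978


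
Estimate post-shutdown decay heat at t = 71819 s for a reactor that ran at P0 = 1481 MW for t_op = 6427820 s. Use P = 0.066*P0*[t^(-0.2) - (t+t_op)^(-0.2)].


P/P0 = 0.066 * [t^(-0.2) - (t + t_op)^(-0.2)]
P/P0 = 0.066 * [71819^(-0.2) - (71819 + 6427820)^(-0.2)]
P/P0 = 0.066 * [0.1068445 - 0.04339325] = 0.004187782
P = 1481 * 0.004187782 = 6.2021 MW

6.2021


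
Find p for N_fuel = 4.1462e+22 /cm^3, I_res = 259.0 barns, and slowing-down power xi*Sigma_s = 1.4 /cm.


p = exp(-N * I * 1e-24 / (xi*Sigma_s))
p = exp(-4.1462e+22 * 259.0 * 1e-24 / 1.4)
p = 4.6640e-04

4.6640e-04


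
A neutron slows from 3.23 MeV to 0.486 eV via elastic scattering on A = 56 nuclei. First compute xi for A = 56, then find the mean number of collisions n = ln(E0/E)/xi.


xi = 1 + (A-1)^2/(2A)*ln((A-1)/(A+1)) = 0.03529286 (for A = 56)
n = ln(E0/E) / xi
n = ln(3.23e6 / 0.486) / 0.03529286
n = ln(6.646091e+06) / 0.03529286 = 445.12

445.12


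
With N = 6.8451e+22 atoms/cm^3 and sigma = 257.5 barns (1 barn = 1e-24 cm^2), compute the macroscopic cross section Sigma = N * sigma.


Sigma = N * sigma_barns * 1e-24
Sigma = 6.8451e+22 * 257.5 * 1e-24
Sigma = 17.626 /cm

17.626


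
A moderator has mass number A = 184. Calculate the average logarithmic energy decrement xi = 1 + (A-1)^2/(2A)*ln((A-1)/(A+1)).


xi = 1 + (A-1)^2/(2A) * ln((A-1)/(A+1))
xi = 1 + (184-1)^2/(2*184) * ln((184-1)/(184 +1))
xi = 0.010830

0.010830


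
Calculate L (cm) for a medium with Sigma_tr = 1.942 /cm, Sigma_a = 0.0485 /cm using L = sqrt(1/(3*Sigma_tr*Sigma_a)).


D = 1 / (3 * Sigma_tr) = 1 / (3 * 1.942) = 0.1716444 cm
L = sqrt(D / Sigma_a)
L = sqrt(0.1716444 / 0.0485)
L = 1.8812 cm

1.8812


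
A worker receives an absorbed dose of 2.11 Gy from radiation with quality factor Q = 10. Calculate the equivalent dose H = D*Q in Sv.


H = D * Q
H = 2.11 * 10
H = 21.100 Sv

21.100


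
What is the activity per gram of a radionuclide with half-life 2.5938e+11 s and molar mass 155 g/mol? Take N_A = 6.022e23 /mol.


lambda = ln(2) / t_half = ln(2) / 2.5938e+11 = 2.672323e-12 /s
SA = lambda * N_A / M
SA = 2.672323e-12 * 6.022e23 / 155
SA = 1.0382e+10 Bq/g

1.0382e+10


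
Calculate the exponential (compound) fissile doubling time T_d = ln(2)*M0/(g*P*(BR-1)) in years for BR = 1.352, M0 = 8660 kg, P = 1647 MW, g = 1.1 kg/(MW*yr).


Breeding gain G = BR - 1 = 1.352 - 1 = 0.352
Fissile production rate = g * P * G = 1.1 * 1647 * 0.352 = 637.7184 kg/yr
T_d = ln(2) * M0 / (g * P * G)
T_d = ln(2) * 8660 / 637.7184 = 9.4127 yr

9.4127


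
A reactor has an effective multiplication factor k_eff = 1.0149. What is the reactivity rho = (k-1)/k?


rho = (k_eff - 1) / k_eff
rho = (1.0149 - 1) / 1.0149
rho = 0.014681

0.014681


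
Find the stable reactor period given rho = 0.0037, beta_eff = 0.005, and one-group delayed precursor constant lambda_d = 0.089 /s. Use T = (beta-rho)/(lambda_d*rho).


T = (beta - rho) / (lambda_d * rho)
T = (0.005 - 0.0037) / (0.089 * 0.0037)
T = 3.9478 s

3.9478


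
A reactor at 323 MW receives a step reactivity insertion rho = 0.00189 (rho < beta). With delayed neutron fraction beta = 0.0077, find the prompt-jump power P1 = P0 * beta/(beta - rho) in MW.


P1/P0 = beta / (beta - rho)
P1/P0 = 0.0077 / (0.0077 - 0.00189) = 1.325301
P1 = 323 * 1.325301 = 428.07 MW

428.07


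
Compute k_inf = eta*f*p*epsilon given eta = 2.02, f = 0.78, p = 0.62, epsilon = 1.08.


k_inf = eta * f * p * epsilon
k_inf = 2.02 * 0.78 * 0.62 * 1.08
k_inf = 1.0550

1.0550


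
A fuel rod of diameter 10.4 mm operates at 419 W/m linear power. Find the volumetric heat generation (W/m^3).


r = D / 2 / 1000 = 10.4 / 2 / 1000 = 0.0052 m
q''' = q' / (pi * r^2)
q''' = 419 / (pi * 0.0052^2)
q''' = 4.9324e+06 W/m^3

4.9324e+06


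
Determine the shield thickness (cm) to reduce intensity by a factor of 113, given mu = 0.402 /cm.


x = ln(factor) / mu
x = ln(113) / 0.402
x = 11.760 cm

11.760


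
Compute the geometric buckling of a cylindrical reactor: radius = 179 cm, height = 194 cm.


B^2 = (2.405/R)^2 + (pi/H)^2
B^2 = (2.405/179)^2 + (pi/194)^2
B^2 = 4.4276e-04 /cm^2

4.4276e-04


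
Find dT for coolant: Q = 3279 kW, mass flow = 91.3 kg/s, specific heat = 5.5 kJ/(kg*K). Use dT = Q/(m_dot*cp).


dT = Q / (m_dot * cp)
dT = 3279 / (91.3 * 5.5)
dT = 6.5299 C

6.5299


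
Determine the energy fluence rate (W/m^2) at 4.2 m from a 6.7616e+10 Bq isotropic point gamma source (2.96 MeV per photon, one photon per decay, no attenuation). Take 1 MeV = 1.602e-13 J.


psi = A * E * 1.602e-13 / (4*pi*r^2)
psi = 6.7616e+10 * 2.96 * 1.602e-13 / (4*pi*4.2^2)
psi = 1.4464e-04 W/m^2

1.4464e-04


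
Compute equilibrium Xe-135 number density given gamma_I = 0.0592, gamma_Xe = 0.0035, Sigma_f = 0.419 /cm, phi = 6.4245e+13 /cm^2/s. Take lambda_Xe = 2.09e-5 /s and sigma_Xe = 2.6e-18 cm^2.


Xe_eq = (gamma_I + gamma_Xe) * Sigma_f * phi / (lambda_Xe + sigma_Xe * phi)
Numerator = (0.0592 + 0.0035) * 0.419 * 6.4245e+13 = 1.687800e+12
Denominator = 2.09e-5 + 2.6e-18 * 6.4245e+13 = 1.879370e-04
Xe_eq = 1.687800e+12 / 1.879370e-04 = 8.9807e+15 /cm^3

8.9807e+15


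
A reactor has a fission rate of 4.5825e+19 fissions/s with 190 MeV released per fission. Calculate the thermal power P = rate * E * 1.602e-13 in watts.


P = fission_rate * E_MeV * 1.602e-13
P = 4.5825e+19 * 190 * 1.602e-13
P = 1.3948e+09 W

1.3948e+09


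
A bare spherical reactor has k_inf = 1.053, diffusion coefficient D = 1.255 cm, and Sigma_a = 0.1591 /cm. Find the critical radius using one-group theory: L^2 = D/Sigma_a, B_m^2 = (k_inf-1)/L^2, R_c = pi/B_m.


L^2 = D / Sigma_a = 1.255 / 0.1591 = 7.888121 cm^2
B_m^2 = (k_inf - 1) / L^2 = (1.053 - 1) / 7.888121 = 0.006718964 /cm^2
For a bare sphere: B_g = pi/R, so R_c = pi / sqrt(B_m^2)
R_c = pi / sqrt(0.006718964) = 38.326 cm

38.326


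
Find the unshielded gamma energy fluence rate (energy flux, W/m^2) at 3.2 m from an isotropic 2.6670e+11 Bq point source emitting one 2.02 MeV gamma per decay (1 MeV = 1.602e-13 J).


psi = A * E * 1.602e-13 / (4*pi*r^2)
psi = 2.6670e+11 * 2.02 * 1.602e-13 / (4*pi*3.2^2)
psi = 6.7070e-04 W/m^2

6.7070e-04


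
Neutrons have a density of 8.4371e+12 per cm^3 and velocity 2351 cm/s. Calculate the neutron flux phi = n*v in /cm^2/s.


phi = n * v
phi = 8.4371e+12 * 2351
phi = 1.9836e+16 /cm^2/s

1.9836e+16


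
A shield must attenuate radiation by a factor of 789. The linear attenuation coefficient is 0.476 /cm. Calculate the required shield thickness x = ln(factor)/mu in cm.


x = ln(factor) / mu
x = ln(789) / 0.476
x = 14.014 cm

14.014


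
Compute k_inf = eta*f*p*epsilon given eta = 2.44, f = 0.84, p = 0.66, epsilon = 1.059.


k_inf = eta * f * p * epsilon
k_inf = 2.44 * 0.84 * 0.66 * 1.059
k_inf = 1.4325

1.4325


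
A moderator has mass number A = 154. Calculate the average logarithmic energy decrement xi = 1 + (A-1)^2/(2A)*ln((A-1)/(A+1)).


xi = 1 + (A-1)^2/(2A) * ln((A-1)/(A+1))
xi = 1 + (154-1)^2/(2*154) * ln((154-1)/(154 +1))
xi = 0.012931

0.012931


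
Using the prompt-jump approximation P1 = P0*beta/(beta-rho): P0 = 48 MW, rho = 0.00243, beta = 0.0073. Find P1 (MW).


P1/P0 = beta / (beta - rho)
P1/P0 = 0.0073 / (0.0073 - 0.00243) = 1.498973
P1 = 48 * 1.498973 = 71.951 MW

71.951


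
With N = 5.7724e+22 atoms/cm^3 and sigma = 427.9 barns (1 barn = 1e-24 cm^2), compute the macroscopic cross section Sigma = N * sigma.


Sigma = N * sigma_barns * 1e-24
Sigma = 5.7724e+22 * 427.9 * 1e-24
Sigma = 24.700 /cm

24.700


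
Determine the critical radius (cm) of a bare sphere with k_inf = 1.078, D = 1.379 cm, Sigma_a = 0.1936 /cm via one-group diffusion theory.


L^2 = D / Sigma_a = 1.379 / 0.1936 = 7.122934 cm^2
B_m^2 = (k_inf - 1) / L^2 = (1.078 - 1) / 7.122934 = 0.01095054 /cm^2
For a bare sphere: B_g = pi/R, so R_c = pi / sqrt(B_m^2)
R_c = pi / sqrt(0.01095054) = 30.021 cm

30.021


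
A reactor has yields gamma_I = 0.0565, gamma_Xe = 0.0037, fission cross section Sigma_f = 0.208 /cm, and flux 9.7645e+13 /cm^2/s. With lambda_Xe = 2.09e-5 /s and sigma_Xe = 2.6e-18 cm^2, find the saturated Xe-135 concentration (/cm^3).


Xe_eq = (gamma_I + gamma_Xe) * Sigma_f * phi / (lambda_Xe + sigma_Xe * phi)
Numerator = (0.0565 + 0.0037) * 0.208 * 9.7645e+13 = 1.222672e+12
Denominator = 2.09e-5 + 2.6e-18 * 9.7645e+13 = 2.747770e-04
Xe_eq = 1.222672e+12 / 2.747770e-04 = 4.4497e+15 /cm^3

4.4497e+15


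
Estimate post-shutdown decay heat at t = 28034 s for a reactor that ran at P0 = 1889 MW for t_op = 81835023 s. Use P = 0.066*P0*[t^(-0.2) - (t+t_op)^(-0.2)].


P/P0 = 0.066 * [t^(-0.2) - (t + t_op)^(-0.2)]
P/P0 = 0.066 * [28034^(-0.2) - (28034 + 81835023)^(-0.2)]
P/P0 = 0.066 * [0.1289624 - 0.02614462] = 0.006785973
P = 1889 * 0.006785973 = 12.819 MW

12.819


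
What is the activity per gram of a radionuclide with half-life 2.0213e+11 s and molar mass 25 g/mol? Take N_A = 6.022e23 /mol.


lambda = ln(2) / t_half = ln(2) / 2.0213e+11 = 3.429215e-12 /s
SA = lambda * N_A / M
SA = 3.429215e-12 * 6.022e23 / 25
SA = 8.2603e+10 Bq/g

8.2603e+10


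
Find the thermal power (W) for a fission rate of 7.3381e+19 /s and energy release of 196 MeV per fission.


P = fission_rate * E_MeV * 1.602e-13
P = 7.3381e+19 * 196 * 1.602e-13
P = 2.3041e+09 W

2.3041e+09


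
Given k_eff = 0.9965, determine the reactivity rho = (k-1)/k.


rho = (k_eff - 1) / k_eff
rho = (0.9965 - 1) / 0.9965
rho = -0.0035123

-0.0035123


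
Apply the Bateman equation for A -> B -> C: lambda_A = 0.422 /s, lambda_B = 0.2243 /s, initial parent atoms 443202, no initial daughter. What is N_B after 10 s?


N_B(t) = lambda_A * N_A0 / (lambda_B - lambda_A) * [exp(-lambda_A*t) - exp(-lambda_B*t)]
exp(-0.422*10) = 0.01469864; exp(-0.2243*10) = 0.1061396
N_B = 0.422 * 443202 / (0.2243 - 0.422) * (0.01469864 - 0.1061396)
N_B = 86506

86506


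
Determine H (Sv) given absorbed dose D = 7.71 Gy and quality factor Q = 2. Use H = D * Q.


H = D * Q
H = 7.71 * 2
H = 15.420 Sv

15.420


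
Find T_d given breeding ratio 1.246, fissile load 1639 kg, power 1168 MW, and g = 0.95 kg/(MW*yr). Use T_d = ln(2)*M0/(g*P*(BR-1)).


Breeding gain G = BR - 1 = 1.246 - 1 = 0.246
Fissile production rate = g * P * G = 0.95 * 1168 * 0.246 = 272.9616 kg/yr
T_d = ln(2) * M0 / (g * P * G)
T_d = ln(2) * 1639 / 272.9616 = 4.1620 yr

4.1620


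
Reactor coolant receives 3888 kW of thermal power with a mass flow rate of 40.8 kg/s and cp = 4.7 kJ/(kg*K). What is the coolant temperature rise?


dT = Q / (m_dot * cp)
dT = 3888 / (40.8 * 4.7)
dT = 20.275 C

20.275


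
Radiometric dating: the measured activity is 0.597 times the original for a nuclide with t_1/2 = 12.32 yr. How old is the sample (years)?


lambda = ln(2) / t_half = ln(2) / 12.32 = 0.05626195 /yr
t = -ln(A/A0) / lambda
t = -ln(0.597) / 0.05626195
t = 9.1685 yr

9.1685


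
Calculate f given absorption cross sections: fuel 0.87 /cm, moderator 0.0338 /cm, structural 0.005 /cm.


f = Sigma_a_fuel / (Sigma_a_fuel + Sigma_a_mod + Sigma_a_other)
f = 0.87 / (0.87 + 0.0338 + 0.005)
f = 0.95731

0.95731


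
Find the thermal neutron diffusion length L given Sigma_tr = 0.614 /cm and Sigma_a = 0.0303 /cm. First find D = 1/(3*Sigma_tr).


D = 1 / (3 * Sigma_tr) = 1 / (3 * 0.614) = 0.5428882 cm
L = sqrt(D / Sigma_a)
L = sqrt(0.5428882 / 0.0303)
L = 4.2329 cm

4.2329


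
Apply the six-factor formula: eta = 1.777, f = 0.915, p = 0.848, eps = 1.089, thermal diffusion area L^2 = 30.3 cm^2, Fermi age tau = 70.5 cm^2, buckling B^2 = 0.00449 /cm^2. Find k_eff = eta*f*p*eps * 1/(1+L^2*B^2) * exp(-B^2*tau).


k_inf = eta*f*p*eps = 1.777*0.915*0.848*1.089 = 1.501524
P_TNL = 1/(1 + L^2*B^2) = 1/(1 + 30.3*0.00449) = 0.8802453
P_FNL = exp(-B^2*tau) = exp(-0.00449*70.5) = 0.7286622
k_eff = k_inf * P_TNL * P_FNL = 1.501524 * 0.8802453 * 0.7286622
k_eff = 0.96308

0.96308


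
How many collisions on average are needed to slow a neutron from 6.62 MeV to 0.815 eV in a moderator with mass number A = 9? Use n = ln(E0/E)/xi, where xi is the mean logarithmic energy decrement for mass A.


xi = 1 + (A-1)^2/(2A)*ln((A-1)/(A+1)) = 0.2066007 (for A = 9)
n = ln(E0/E) / xi
n = ln(6.62e6 / 0.815) / 0.2066007
n = ln(8.122699e+06) / 0.2066007 = 77.009

77.009


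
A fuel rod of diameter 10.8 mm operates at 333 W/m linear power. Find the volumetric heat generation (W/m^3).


r = D / 2 / 1000 = 10.8 / 2 / 1000 = 0.0054 m
q''' = q' / (pi * r^2)
q''' = 333 / (pi * 0.0054^2)
q''' = 3.6350e+06 W/m^3

3.6350e+06


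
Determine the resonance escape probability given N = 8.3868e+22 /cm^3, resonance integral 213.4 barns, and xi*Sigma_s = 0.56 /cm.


p = exp(-N * I * 1e-24 / (xi*Sigma_s))
p = exp(-8.3868e+22 * 213.4 * 1e-24 / 0.56)
p = 1.3185e-14

1.3185e-14


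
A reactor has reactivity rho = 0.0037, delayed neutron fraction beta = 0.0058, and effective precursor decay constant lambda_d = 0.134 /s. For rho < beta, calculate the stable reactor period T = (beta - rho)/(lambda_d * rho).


T = (beta - rho) / (lambda_d * rho)
T = (0.0058 - 0.0037) / (0.134 * 0.0037)
T = 4.2356 s

4.2356


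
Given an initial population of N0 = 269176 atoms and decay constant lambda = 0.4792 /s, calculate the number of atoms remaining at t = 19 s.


N = N0 * exp(-lambda * t)
N = 269176 * exp(-0.4792 * 19)
N = 29.914

29.914


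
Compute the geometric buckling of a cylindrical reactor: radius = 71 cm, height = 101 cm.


B^2 = (2.405/R)^2 + (pi/H)^2
B^2 = (2.405/71)^2 + (pi/101)^2
B^2 = 0.0021149 /cm^2

0.0021149


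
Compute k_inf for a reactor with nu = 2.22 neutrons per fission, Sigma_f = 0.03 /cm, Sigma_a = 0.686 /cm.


k_inf = nu * Sigma_f / Sigma_a
k_inf = 2.22 * 0.03 / 0.686
k_inf = 0.097085

0.097085


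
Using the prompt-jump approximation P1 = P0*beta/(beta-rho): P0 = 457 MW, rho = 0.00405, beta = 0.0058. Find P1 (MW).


P1/P0 = beta / (beta - rho)
P1/P0 = 0.0058 / (0.0058 - 0.00405) = 3.314286
P1 = 457 * 3.314286 = 1514.6 MW

1514.6


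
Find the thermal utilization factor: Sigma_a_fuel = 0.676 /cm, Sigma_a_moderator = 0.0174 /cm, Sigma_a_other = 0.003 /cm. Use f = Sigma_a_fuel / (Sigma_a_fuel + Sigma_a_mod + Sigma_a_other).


f = Sigma_a_fuel / (Sigma_a_fuel + Sigma_a_mod + Sigma_a_other)
f = 0.676 / (0.676 + 0.0174 + 0.003)
f = 0.97071

0.97071


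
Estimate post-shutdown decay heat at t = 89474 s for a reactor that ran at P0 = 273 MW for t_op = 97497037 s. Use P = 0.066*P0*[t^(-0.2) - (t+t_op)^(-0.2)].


P/P0 = 0.066 * [t^(-0.2) - (t + t_op)^(-0.2)]
P/P0 = 0.066 * [89474^(-0.2) - (89474 + 97497037)^(-0.2)]
P/P0 = 0.066 * [0.1022494 - 0.02524190] = 0.005082495
P = 273 * 0.005082495 = 1.3875 MW

1.3875


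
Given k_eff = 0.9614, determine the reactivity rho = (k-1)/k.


rho = (k_eff - 1) / k_eff
rho = (0.9614 - 1) / 0.9614
rho = -0.040150

-0.040150


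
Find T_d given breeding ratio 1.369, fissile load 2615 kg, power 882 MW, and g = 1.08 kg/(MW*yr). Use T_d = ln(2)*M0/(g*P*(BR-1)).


Breeding gain G = BR - 1 = 1.369 - 1 = 0.369
Fissile production rate = g * P * G = 1.08 * 882 * 0.369 = 351.49464 kg/yr
T_d = ln(2) * M0 / (g * P * G)
T_d = ln(2) * 2615 / 351.49464 = 5.1568 yr

5.1568


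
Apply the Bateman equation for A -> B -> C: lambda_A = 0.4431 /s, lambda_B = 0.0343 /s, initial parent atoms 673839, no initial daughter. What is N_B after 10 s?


N_B(t) = lambda_A * N_A0 / (lambda_B - lambda_A) * [exp(-lambda_A*t) - exp(-lambda_B*t)]
exp(-0.4431*10) = 0.01190258; exp(-0.0343*10) = 0.7096382
N_B = 0.4431 * 673839 / (0.0343 - 0.4431) * (0.01190258 - 0.7096382)
N_B = 509610

509610


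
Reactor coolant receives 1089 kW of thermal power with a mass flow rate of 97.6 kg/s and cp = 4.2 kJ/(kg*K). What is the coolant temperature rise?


dT = Q / (m_dot * cp)
dT = 1089 / (97.6 * 4.2)
dT = 2.6566 C

2.6566


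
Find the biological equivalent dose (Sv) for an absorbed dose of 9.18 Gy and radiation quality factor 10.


H = D * Q
H = 9.18 * 10
H = 91.800 Sv

91.800


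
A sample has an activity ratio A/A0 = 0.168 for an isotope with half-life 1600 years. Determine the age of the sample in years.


lambda = ln(2) / t_half = ln(2) / 1600 = 4.332170e-04 /yr
t = -ln(A/A0) / lambda
t = -ln(0.168) / 4.332170e-04
t = 4117.5 yr

4117.5


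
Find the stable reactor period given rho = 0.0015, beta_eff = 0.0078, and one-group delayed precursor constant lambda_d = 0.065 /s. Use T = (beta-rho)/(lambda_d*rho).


T = (beta - rho) / (lambda_d * rho)
T = (0.0078 - 0.0015) / (0.065 * 0.0015)
T = 64.615 s

64.615


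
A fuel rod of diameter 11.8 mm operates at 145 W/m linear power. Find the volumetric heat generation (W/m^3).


r = D / 2 / 1000 = 11.8 / 2 / 1000 = 0.0059 m
q''' = q' / (pi * r^2)
q''' = 145 / (pi * 0.0059^2)
q''' = 1.3259e+06 W/m^3

1.3259e+06


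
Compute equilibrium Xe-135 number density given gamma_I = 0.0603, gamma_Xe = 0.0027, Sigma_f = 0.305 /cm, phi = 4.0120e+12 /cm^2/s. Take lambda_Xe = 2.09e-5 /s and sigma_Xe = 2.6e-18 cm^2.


Xe_eq = (gamma_I + gamma_Xe) * Sigma_f * phi / (lambda_Xe + sigma_Xe * phi)
Numerator = (0.0603 + 0.0027) * 0.305 * 4.0120e+12 = 7.709058e+10
Denominator = 2.09e-5 + 2.6e-18 * 4.0120e+12 = 3.133120e-05
Xe_eq = 7.709058e+10 / 3.133120e-05 = 2.4605e+15 /cm^3

2.4605e+15


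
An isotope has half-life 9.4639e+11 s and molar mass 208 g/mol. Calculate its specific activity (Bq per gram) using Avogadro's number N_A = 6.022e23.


lambda = ln(2) / t_half = ln(2) / 9.4639e+11 = 7.324118e-13 /s
SA = lambda * N_A / M
SA = 7.324118e-13 * 6.022e23 / 208
SA = 2.1205e+09 Bq/g

2.1205e+09


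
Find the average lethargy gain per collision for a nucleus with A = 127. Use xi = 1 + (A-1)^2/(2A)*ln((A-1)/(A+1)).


xi = 1 + (A-1)^2/(2A) * ln((A-1)/(A+1))
xi = 1 + (127-1)^2/(2*127) * ln((127-1)/(127 +1))
xi = 0.015666

0.015666


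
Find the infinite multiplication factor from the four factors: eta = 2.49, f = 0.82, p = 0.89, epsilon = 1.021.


k_inf = eta * f * p * epsilon
k_inf = 2.49 * 0.82 * 0.89 * 1.021
k_inf = 1.8554

1.8554


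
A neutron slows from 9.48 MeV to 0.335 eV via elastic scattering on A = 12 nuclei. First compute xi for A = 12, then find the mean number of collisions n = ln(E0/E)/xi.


xi = 1 + (A-1)^2/(2A)*ln((A-1)/(A+1)) = 0.1577690 (for A = 12)
n = ln(E0/E) / xi
n = ln(9.48e6 / 0.335) / 0.1577690
n = ln(2.829851e+07) / 0.1577690 = 108.76

108.76


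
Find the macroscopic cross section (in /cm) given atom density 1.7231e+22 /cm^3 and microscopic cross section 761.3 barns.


Sigma = N * sigma_barns * 1e-24
Sigma = 1.7231e+22 * 761.3 * 1e-24
Sigma = 13.118 /cm

13.118


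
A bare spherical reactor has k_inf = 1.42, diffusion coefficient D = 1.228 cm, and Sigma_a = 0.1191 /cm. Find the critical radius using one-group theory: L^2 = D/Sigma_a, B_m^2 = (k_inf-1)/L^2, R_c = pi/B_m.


L^2 = D / Sigma_a = 1.228 / 0.1191 = 10.31066 cm^2
B_m^2 = (k_inf - 1) / L^2 = (1.42 - 1) / 10.31066 = 0.04073454 /cm^2
For a bare sphere: B_g = pi/R, so R_c = pi / sqrt(B_m^2)
R_c = pi / sqrt(0.04073454) = 15.566 cm

15.566


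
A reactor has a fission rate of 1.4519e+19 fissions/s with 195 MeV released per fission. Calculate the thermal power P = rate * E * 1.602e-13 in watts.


P = fission_rate * E_MeV * 1.602e-13
P = 1.4519e+19 * 195 * 1.602e-13
P = 4.5356e+08 W

4.5356e+08


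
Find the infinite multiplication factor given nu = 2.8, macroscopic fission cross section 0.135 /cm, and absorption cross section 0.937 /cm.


k_inf = nu * Sigma_f / Sigma_a
k_inf = 2.8 * 0.135 / 0.937
k_inf = 0.40342

0.40342


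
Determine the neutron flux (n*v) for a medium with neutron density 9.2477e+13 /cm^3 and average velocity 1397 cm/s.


phi = n * v
phi = 9.2477e+13 * 1397
phi = 1.2919e+17 /cm^2/s

1.2919e+17


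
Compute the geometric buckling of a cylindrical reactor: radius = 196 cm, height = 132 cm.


B^2 = (2.405/R)^2 + (pi/H)^2
B^2 = (2.405/196)^2 + (pi/132)^2
B^2 = 7.1700e-04 /cm^2

7.1700e-04


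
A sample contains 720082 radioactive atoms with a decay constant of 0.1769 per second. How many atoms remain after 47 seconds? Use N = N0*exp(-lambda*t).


N = N0 * exp(-lambda * t)
N = 720082 * exp(-0.1769 * 47)
N = 176.41

176.41


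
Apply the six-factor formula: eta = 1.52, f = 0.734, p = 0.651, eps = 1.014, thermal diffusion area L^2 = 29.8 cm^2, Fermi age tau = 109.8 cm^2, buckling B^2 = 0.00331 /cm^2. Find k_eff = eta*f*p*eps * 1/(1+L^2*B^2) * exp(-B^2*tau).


k_inf = eta*f*p*eps = 1.52*0.734*0.651*1.014 = 0.7364760
P_TNL = 1/(1 + L^2*B^2) = 1/(1 + 29.8*0.00331) = 0.9102179
P_FNL = exp(-B^2*tau) = exp(-0.00331*109.8) = 0.6952818
k_eff = k_inf * P_TNL * P_FNL = 0.7364760 * 0.9102179 * 0.6952818
k_eff = 0.46608

0.46608


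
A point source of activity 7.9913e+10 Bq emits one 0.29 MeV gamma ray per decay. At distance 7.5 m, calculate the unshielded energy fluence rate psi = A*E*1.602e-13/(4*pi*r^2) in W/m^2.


psi = A * E * 1.602e-13 / (4*pi*r^2)
psi = 7.9913e+10 * 0.29 * 1.602e-13 / (4*pi*7.5^2)
psi = 5.2523e-06 W/m^2

5.2523e-06


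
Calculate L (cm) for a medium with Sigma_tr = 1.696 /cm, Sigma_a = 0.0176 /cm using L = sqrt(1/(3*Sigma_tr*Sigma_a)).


D = 1 / (3 * Sigma_tr) = 1 / (3 * 1.696) = 0.1965409 cm
L = sqrt(D / Sigma_a)
L = sqrt(0.1965409 / 0.0176)
L = 3.3417 cm

3.3417


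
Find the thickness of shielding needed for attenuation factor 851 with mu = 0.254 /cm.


x = ln(factor) / mu
x = ln(851) / 0.254
x = 26.561 cm

26.561


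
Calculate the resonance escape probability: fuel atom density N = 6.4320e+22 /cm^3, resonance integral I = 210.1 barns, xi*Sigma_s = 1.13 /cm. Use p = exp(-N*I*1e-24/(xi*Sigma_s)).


p = exp(-N * I * 1e-24 / (xi*Sigma_s))
p = exp(-6.4320e+22 * 210.1 * 1e-24 / 1.13)
p = 6.4016e-06

6.4016e-06


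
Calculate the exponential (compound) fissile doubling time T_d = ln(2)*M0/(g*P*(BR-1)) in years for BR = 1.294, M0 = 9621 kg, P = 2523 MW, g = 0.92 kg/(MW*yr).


Breeding gain G = BR - 1 = 1.294 - 1 = 0.294
Fissile production rate = g * P * G = 0.92 * 2523 * 0.294 = 682.42104 kg/yr
T_d = ln(2) * M0 / (g * P * G)
T_d = ln(2) * 9621 / 682.42104 = 9.7722 yr

9.7722


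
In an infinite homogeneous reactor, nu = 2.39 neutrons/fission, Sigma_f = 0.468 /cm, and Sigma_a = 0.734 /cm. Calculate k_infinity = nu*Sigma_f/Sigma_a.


k_inf = nu * Sigma_f / Sigma_a
k_inf = 2.39 * 0.468 / 0.734
k_inf = 1.5239

1.5239


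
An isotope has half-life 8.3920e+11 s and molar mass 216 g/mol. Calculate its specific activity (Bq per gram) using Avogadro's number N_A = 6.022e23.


lambda = ln(2) / t_half = ln(2) / 8.3920e+11 = 8.259618e-13 /s
SA = lambda * N_A / M
SA = 8.259618e-13 * 6.022e23 / 216
SA = 2.3028e+09 Bq/g

2.3028e+09


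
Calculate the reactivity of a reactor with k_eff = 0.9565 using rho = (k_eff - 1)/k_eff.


rho = (k_eff - 1) / k_eff
rho = (0.9565 - 1) / 0.9565
rho = -0.045478

-0.045478


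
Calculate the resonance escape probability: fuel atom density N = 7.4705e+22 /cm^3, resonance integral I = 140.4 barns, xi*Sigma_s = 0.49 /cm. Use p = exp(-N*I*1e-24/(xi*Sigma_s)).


p = exp(-N * I * 1e-24 / (xi*Sigma_s))
p = exp(-7.4705e+22 * 140.4 * 1e-24 / 0.49)
p = 5.0560e-10

5.0560e-10


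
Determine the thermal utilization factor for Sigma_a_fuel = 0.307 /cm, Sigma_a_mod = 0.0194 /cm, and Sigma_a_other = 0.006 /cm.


f = Sigma_a_fuel / (Sigma_a_fuel + Sigma_a_mod + Sigma_a_other)
f = 0.307 / (0.307 + 0.0194 + 0.006)
f = 0.92359

0.92359


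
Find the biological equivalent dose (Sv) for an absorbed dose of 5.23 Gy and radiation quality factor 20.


H = D * Q
H = 5.23 * 20
H = 104.60 Sv

104.60


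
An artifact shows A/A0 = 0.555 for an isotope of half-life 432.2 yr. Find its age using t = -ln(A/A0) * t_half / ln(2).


lambda = ln(2) / t_half = ln(2) / 432.2 = 0.001603765 /yr
t = -ln(A/A0) / lambda
t = -ln(0.555) / 0.001603765
t = 367.13 yr

367.13


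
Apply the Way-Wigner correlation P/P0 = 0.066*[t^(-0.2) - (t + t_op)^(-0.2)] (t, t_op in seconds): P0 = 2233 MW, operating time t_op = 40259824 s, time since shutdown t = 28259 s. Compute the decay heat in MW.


P/P0 = 0.066 * [t^(-0.2) - (t + t_op)^(-0.2)]
P/P0 = 0.066 * [28259^(-0.2) - (28259 + 40259824)^(-0.2)]
P/P0 = 0.066 * [0.1287563 - 0.03012761] = 0.006509494
P = 2233 * 0.006509494 = 14.536 MW

14.536


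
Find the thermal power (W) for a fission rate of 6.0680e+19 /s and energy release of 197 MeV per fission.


P = fission_rate * E_MeV * 1.602e-13
P = 6.0680e+19 * 197 * 1.602e-13
P = 1.9150e+09 W

1.9150e+09


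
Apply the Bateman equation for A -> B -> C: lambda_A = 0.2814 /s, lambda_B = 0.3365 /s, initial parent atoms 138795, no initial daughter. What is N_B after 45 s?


N_B(t) = lambda_A * N_A0 / (lambda_B - lambda_A) * [exp(-lambda_A*t) - exp(-lambda_B*t)]
exp(-0.2814*45) = 3.166132e-06; exp(-0.3365*45) = 2.652747e-07
N_B = 0.2814 * 138795 / (0.3365 - 0.2814) * (3.166132e-06 - 2.652747e-07)
N_B = 2.0562

2.0562


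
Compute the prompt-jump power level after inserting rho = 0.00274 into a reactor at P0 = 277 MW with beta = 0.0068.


P1/P0 = beta / (beta - rho)
P1/P0 = 0.0068 / (0.0068 - 0.00274) = 1.674877
P1 = 277 * 1.674877 = 463.94 MW

463.94


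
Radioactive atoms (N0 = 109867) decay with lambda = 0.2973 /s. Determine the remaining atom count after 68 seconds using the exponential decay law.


N = N0 * exp(-lambda * t)
N = 109867 * exp(-0.2973 * 68)
N = 1.8239e-04

1.8239e-04


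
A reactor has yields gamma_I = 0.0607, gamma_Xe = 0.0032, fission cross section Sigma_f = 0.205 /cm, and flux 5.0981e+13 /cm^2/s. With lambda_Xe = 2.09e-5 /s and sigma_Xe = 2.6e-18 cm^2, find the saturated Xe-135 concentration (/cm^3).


Xe_eq = (gamma_I + gamma_Xe) * Sigma_f * phi / (lambda_Xe + sigma_Xe * phi)
Numerator = (0.0607 + 0.0032) * 0.205 * 5.0981e+13 = 6.678256e+11
Denominator = 2.09e-5 + 2.6e-18 * 5.0981e+13 = 1.534506e-04
Xe_eq = 6.678256e+11 / 1.534506e-04 = 4.3521e+15 /cm^3

4.3521e+15


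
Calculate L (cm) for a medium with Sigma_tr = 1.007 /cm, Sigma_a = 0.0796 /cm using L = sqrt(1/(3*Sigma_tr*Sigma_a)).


D = 1 / (3 * Sigma_tr) = 1 / (3 * 1.007) = 0.3310162 cm
L = sqrt(D / Sigma_a)
L = sqrt(0.3310162 / 0.0796)
L = 2.0392 cm

2.0392


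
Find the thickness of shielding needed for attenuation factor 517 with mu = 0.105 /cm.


x = ln(factor) / mu
x = ln(517) / 0.105
x = 59.505 cm

59.505


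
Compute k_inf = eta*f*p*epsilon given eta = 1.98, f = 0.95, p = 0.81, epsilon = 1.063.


k_inf = eta * f * p * epsilon
k_inf = 1.98 * 0.95 * 0.81 * 1.063
k_inf = 1.6196

1.6196


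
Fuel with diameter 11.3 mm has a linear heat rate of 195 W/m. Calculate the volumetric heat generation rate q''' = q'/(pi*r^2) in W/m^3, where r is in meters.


r = D / 2 / 1000 = 11.3 / 2 / 1000 = 0.00565 m
q''' = q' / (pi * r^2)
q''' = 195 / (pi * 0.00565^2)
q''' = 1.9444e+06 W/m^3

1.9444e+06


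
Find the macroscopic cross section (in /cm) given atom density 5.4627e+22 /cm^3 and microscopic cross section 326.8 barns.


Sigma = N * sigma_barns * 1e-24
Sigma = 5.4627e+22 * 326.8 * 1e-24
Sigma = 17.852 /cm

17.852


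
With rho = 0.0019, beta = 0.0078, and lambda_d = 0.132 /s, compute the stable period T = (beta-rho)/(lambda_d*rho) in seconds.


T = (beta - rho) / (lambda_d * rho)
T = (0.0078 - 0.0019) / (0.132 * 0.0019)
T = 23.525 s

23.525


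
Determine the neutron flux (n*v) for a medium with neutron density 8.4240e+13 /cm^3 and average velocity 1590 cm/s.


phi = n * v
phi = 8.4240e+13 * 1590
phi = 1.3394e+17 /cm^2/s

1.3394e+17


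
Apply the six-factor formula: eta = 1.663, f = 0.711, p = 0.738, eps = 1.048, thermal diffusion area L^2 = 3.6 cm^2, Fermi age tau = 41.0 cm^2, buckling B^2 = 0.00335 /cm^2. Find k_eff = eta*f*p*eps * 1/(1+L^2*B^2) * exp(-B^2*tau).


k_inf = eta*f*p*eps = 1.663*0.711*0.738*1.048 = 0.9144911
P_TNL = 1/(1 + L^2*B^2) = 1/(1 + 3.6*0.00335) = 0.9880837
P_FNL = exp(-B^2*tau) = exp(-0.00335*41.0) = 0.8716651
k_eff = k_inf * P_TNL * P_FNL = 0.9144911 * 0.9880837 * 0.8716651
k_eff = 0.78763

0.78763


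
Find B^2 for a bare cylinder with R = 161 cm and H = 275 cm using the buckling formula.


B^2 = (2.405/R)^2 + (pi/H)^2
B^2 = (2.405/161)^2 + (pi/275)^2
B^2 = 3.5365e-04 /cm^2

3.5365e-04


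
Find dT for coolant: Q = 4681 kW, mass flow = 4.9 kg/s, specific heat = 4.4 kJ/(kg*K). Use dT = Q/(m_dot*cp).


dT = Q / (m_dot * cp)
dT = 4681 / (4.9 * 4.4)
dT = 217.12 C

217.12


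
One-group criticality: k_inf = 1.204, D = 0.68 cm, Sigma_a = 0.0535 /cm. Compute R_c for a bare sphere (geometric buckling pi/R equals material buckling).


L^2 = D / Sigma_a = 0.68 / 0.0535 = 12.71028 cm^2
B_m^2 = (k_inf - 1) / L^2 = (1.204 - 1) / 12.71028 = 0.01605000 /cm^2
For a bare sphere: B_g = pi/R, so R_c = pi / sqrt(B_m^2)
R_c = pi / sqrt(0.01605000) = 24.798 cm

24.798


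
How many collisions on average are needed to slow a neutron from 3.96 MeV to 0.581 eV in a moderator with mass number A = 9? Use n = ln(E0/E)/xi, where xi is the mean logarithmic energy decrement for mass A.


xi = 1 + (A-1)^2/(2A)*ln((A-1)/(A+1)) = 0.2066007 (for A = 9)
n = ln(E0/E) / xi
n = ln(3.96e6 / 0.581) / 0.2066007
n = ln(6.815835e+06) / 0.2066007 = 76.160

76.160


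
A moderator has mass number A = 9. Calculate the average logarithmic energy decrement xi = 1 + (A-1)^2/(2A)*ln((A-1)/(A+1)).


xi = 1 + (A-1)^2/(2A) * ln((A-1)/(A+1))
xi = 1 + (9-1)^2/(2*9) * ln((9-1)/(9 +1))
xi = 0.20660

0.20660


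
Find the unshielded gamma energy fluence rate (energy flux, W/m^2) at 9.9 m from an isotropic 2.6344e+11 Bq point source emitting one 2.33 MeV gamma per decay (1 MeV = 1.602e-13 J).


psi = A * E * 1.602e-13 / (4*pi*r^2)
psi = 2.6344e+11 * 2.33 * 1.602e-13 / (4*pi*9.9^2)
psi = 7.9840e-05 W/m^2

7.9840e-05


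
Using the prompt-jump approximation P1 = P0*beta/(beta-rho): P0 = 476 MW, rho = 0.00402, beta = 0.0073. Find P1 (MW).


P1/P0 = beta / (beta - rho)
P1/P0 = 0.0073 / (0.0073 - 0.00402) = 2.225610
P1 = 476 * 2.225610 = 1059.4 MW

1059.4


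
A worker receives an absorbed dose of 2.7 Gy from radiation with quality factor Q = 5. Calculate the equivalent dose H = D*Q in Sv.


H = D * Q
H = 2.7 * 5
H = 13.500 Sv

13.500


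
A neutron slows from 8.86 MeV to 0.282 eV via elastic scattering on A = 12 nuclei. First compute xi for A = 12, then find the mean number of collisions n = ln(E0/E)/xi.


xi = 1 + (A-1)^2/(2A)*ln((A-1)/(A+1)) = 0.1577690 (for A = 12)
n = ln(E0/E) / xi
n = ln(8.86e6 / 0.282) / 0.1577690
n = ln(3.141844e+07) / 0.1577690 = 109.42

109.42


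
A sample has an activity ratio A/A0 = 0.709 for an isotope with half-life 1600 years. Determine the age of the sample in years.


lambda = ln(2) / t_half = ln(2) / 1600 = 4.332170e-04 /yr
t = -ln(A/A0) / lambda
t = -ln(0.709) / 4.332170e-04
t = 793.83 yr

793.83


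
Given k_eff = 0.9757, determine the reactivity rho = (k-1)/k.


rho = (k_eff - 1) / k_eff
rho = (0.9757 - 1) / 0.9757
rho = -0.024905

-0.024905


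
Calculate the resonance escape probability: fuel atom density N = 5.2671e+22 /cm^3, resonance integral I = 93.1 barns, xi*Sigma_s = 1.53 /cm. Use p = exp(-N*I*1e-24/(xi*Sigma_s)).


p = exp(-N * I * 1e-24 / (xi*Sigma_s))
p = exp(-5.2671e+22 * 93.1 * 1e-24 / 1.53)
p = 0.040558

0.040558


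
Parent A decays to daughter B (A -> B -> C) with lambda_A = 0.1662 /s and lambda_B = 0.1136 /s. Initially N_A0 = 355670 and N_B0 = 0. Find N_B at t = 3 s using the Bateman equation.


N_B(t) = lambda_A * N_A0 / (lambda_B - lambda_A) * [exp(-lambda_A*t) - exp(-lambda_B*t)]
exp(-0.1662*3) = 0.6073804; exp(-0.1136*3) = 0.7112011
N_B = 0.1662 * 355670 / (0.1136 - 0.1662) * (0.6073804 - 0.7112011)
N_B = 116675

116675


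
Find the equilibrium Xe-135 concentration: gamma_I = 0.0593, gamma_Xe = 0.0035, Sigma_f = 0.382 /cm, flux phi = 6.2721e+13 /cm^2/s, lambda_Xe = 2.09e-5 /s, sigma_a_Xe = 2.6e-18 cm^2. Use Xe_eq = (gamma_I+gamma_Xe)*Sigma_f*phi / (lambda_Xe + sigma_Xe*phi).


Xe_eq = (gamma_I + gamma_Xe) * Sigma_f * phi / (lambda_Xe + sigma_Xe * phi)
Numerator = (0.0593 + 0.0035) * 0.382 * 6.2721e+13 = 1.504652e+12
Denominator = 2.09e-5 + 2.6e-18 * 6.2721e+13 = 1.839746e-04
Xe_eq = 1.504652e+12 / 1.839746e-04 = 8.1786e+15 /cm^3

8.1786e+15


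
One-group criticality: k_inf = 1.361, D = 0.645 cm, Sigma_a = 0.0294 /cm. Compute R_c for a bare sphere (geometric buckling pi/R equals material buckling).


L^2 = D / Sigma_a = 0.645 / 0.0294 = 21.93878 cm^2
B_m^2 = (k_inf - 1) / L^2 = (1.361 - 1) / 21.93878 = 0.01645488 /cm^2
For a bare sphere: B_g = pi/R, so R_c = pi / sqrt(B_m^2)
R_c = pi / sqrt(0.01645488) = 24.491 cm

24.491


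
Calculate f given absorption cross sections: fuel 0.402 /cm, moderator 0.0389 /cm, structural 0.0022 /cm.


f = Sigma_a_fuel / (Sigma_a_fuel + Sigma_a_mod + Sigma_a_other)
f = 0.402 / (0.402 + 0.0389 + 0.0022)
f = 0.90724

0.90724


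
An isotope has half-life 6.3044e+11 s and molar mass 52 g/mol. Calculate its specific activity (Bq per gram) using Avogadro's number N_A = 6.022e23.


lambda = ln(2) / t_half = ln(2) / 6.3044e+11 = 1.099466e-12 /s
SA = lambda * N_A / M
SA = 1.099466e-12 * 6.022e23 / 52
SA = 1.2733e+10 Bq/g

1.2733e+10


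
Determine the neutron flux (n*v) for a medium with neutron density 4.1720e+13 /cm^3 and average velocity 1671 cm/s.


phi = n * v
phi = 4.1720e+13 * 1671
phi = 6.9714e+16 /cm^2/s

6.9714e+16


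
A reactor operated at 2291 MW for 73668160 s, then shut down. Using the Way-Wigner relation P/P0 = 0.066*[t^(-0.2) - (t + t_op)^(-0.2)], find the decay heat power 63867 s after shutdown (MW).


P/P0 = 0.066 * [t^(-0.2) - (t + t_op)^(-0.2)]
P/P0 = 0.066 * [63867^(-0.2) - (63867 + 73668160)^(-0.2)]
P/P0 = 0.066 * [0.1093817 - 0.02669739] = 0.005457164
P = 2291 * 0.005457164 = 12.502 MW

12.502


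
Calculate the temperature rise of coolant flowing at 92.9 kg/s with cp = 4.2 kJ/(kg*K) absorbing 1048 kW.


dT = Q / (m_dot * cp)
dT = 1048 / (92.9 * 4.2)
dT = 2.6859 C

2.6859


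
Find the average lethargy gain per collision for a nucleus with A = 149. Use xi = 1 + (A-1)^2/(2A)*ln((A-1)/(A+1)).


xi = 1 + (A-1)^2/(2A) * ln((A-1)/(A+1))
xi = 1 + (149-1)^2/(2*149) * ln((149-1)/(149 +1))
xi = 0.013363

0.013363
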